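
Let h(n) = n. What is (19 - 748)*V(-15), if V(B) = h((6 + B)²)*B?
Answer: 885735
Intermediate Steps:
V(B) = B*(6 + B)² (V(B) = (6 + B)²*B = B*(6 + B)²)
(19 - 748)*V(-15) = (19 - 748)*(-15*(6 - 15)²) = -(-10935)*(-9)² = -(-10935)*81 = -729*(-1215) = 885735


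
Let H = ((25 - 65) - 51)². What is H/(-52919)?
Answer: -8281/52919 ≈ -0.15648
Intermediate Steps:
H = 8281 (H = (-40 - 51)² = (-91)² = 8281)
H/(-52919) = 8281/(-52919) = 8281*(-1/52919) = -8281/52919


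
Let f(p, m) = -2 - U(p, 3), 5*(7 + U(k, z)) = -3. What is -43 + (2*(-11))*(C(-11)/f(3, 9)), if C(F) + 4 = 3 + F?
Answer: 29/7 ≈ 4.1429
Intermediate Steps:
U(k, z) = -38/5 (U(k, z) = -7 + (⅕)*(-3) = -7 - ⅗ = -38/5)
f(p, m) = 28/5 (f(p, m) = -2 - 1*(-38/5) = -2 + 38/5 = 28/5)
C(F) = -1 + F (C(F) = -4 + (3 + F) = -1 + F)
-43 + (2*(-11))*(C(-11)/f(3, 9)) = -43 + (2*(-11))*((-1 - 11)/(28/5)) = -43 - (-264)*5/28 = -43 - 22*(-15/7) = -43 + 330/7 = 29/7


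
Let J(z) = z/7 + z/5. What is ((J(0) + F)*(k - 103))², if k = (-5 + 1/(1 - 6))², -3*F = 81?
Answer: 2628920529/625 ≈ 4.2063e+6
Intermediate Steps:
F = -27 (F = -⅓*81 = -27)
J(z) = 12*z/35 (J(z) = z*(⅐) + z*(⅕) = z/7 + z/5 = 12*z/35)
k = 676/25 (k = (-5 + 1/(-5))² = (-5 - ⅕)² = (-26/5)² = 676/25 ≈ 27.040)
((J(0) + F)*(k - 103))² = (((12/35)*0 - 27)*(676/25 - 103))² = ((0 - 27)*(-1899/25))² = (-27*(-1899/25))² = (51273/25)² = 2628920529/625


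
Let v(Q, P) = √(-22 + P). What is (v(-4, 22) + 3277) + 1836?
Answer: 5113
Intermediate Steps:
(v(-4, 22) + 3277) + 1836 = (√(-22 + 22) + 3277) + 1836 = (√0 + 3277) + 1836 = (0 + 3277) + 1836 = 3277 + 1836 = 5113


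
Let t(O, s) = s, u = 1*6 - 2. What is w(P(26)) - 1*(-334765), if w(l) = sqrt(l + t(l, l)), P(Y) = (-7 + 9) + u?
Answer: 334765 + 2*sqrt(3) ≈ 3.3477e+5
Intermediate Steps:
u = 4 (u = 6 - 2 = 4)
P(Y) = 6 (P(Y) = (-7 + 9) + 4 = 2 + 4 = 6)
w(l) = sqrt(2)*sqrt(l) (w(l) = sqrt(l + l) = sqrt(2*l) = sqrt(2)*sqrt(l))
w(P(26)) - 1*(-334765) = sqrt(2)*sqrt(6) - 1*(-334765) = 2*sqrt(3) + 334765 = 334765 + 2*sqrt(3)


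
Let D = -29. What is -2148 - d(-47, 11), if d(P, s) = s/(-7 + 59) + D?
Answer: -110199/52 ≈ -2119.2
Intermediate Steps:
d(P, s) = -29 + s/52 (d(P, s) = s/(-7 + 59) - 29 = s/52 - 29 = -29 + s/52)
-2148 - d(-47, 11) = -2148 - (-29 + (1/52)*11) = -2148 - (-29 + 11/52) = -2148 - 1*(-1497/52) = -2148 + 1497/52 = -110199/52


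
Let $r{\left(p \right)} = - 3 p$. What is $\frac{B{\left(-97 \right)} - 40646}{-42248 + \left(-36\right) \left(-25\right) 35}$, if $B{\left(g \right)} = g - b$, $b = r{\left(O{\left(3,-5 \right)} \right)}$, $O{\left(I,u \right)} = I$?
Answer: $\frac{20367}{5374} \approx 3.7899$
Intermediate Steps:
$b = -9$ ($b = \left(-3\right) 3 = -9$)
$B{\left(g \right)} = 9 + g$ ($B{\left(g \right)} = g - -9 = g + 9 = 9 + g$)
$\frac{B{\left(-97 \right)} - 40646}{-42248 + \left(-36\right) \left(-25\right) 35} = \frac{\left(9 - 97\right) - 40646}{-42248 + \left(-36\right) \left(-25\right) 35} = \frac{-88 - 40646}{-42248 + 900 \cdot 35} = - \frac{40734}{-42248 + 31500} = - \frac{40734}{-10748} = \left(-40734\right) \left(- \frac{1}{10748}\right) = \frac{20367}{5374}$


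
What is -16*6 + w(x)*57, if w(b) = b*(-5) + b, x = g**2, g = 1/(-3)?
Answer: -364/3 ≈ -121.33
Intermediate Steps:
g = -1/3 (g = 1*(-1/3) = -1/3 ≈ -0.33333)
x = 1/9 (x = (-1/3)**2 = 1/9 ≈ 0.11111)
w(b) = -4*b (w(b) = -5*b + b = -4*b)
-16*6 + w(x)*57 = -16*6 - 4*1/9*57 = -96 - 4/9*57 = -96 - 76/3 = -364/3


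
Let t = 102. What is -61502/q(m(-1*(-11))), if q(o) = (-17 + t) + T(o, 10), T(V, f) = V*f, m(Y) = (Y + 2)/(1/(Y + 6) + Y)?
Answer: -5781188/9095 ≈ -635.64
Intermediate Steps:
m(Y) = (2 + Y)/(Y + 1/(6 + Y)) (m(Y) = (2 + Y)/(1/(6 + Y) + Y) = (2 + Y)/(Y + 1/(6 + Y)))
q(o) = 85 + 10*o (q(o) = (-17 + 102) + o*10 = 85 + 10*o)
-61502/q(m(-1*(-11))) = -61502/(85 + 10*((12 + (-1*(-11))**2 + 8*(-1*(-11)))/(1 + (-1*(-11))**2 + 6*(-1*(-11))))) = -61502/(85 + 10*((12 + 11**2 + 8*11)/(1 + 11**2 + 6*11))) = -61502/(85 + 10*((12 + 121 + 88)/(1 + 121 + 66))) = -61502/(85 + 10*(221/188)) = -61502/(85 + 1105/94) = -61502/9095/94 = -61502*94/9095 = -5781188/9095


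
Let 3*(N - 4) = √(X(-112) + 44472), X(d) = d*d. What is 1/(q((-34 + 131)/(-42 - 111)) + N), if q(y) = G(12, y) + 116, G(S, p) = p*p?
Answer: 65978009001/4472357941177 - 365320854*√14254/4472357941177 ≈ 0.0050001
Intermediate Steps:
X(d) = d²
G(S, p) = p²
q(y) = 116 + y² (q(y) = y² + 116 = 116 + y²)
N = 4 + 2*√14254/3 (N = 4 + √((-112)² + 44472)/3 = 4 + √(12544 + 44472)/3 = 4 + √57016/3 = 4 + (2*√14254)/3 = 4 + 2*√14254/3 ≈ 83.593)
1/(q((-34 + 131)/(-42 - 111)) + N) = 1/((116 + ((-34 + 131)/(-42 - 111))²) + (4 + 2*√14254/3)) = 1/((116 + (97/(-153))²) + (4 + 2*√14254/3)) = 1/((116 + (97*(-1/153))²) + (4 + 2*√14254/3)) = 1/((116 + (-97/153)²) + (4 + 2*√14254/3)) = 1/((116 + 9409/23409) + (4 + 2*√14254/3)) = 1/(2724853/23409 + (4 + 2*√14254/3)) = 1/(2818489/23409 + 2*√14254/3)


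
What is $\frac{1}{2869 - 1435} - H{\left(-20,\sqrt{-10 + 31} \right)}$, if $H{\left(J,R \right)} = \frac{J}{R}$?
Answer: $\frac{1}{1434} + \frac{20 \sqrt{21}}{21} \approx 4.3651$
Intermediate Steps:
$\frac{1}{2869 - 1435} - H{\left(-20,\sqrt{-10 + 31} \right)} = \frac{1}{2869 - 1435} - - \frac{20}{\sqrt{-10 + 31}} = \frac{1}{1434} - - \frac{20}{\sqrt{21}} = \frac{1}{1434} - - 20 \frac{\sqrt{21}}{21} = \frac{1}{1434} - - \frac{20 \sqrt{21}}{21} = \frac{1}{1434} + \frac{20 \sqrt{21}}{21}$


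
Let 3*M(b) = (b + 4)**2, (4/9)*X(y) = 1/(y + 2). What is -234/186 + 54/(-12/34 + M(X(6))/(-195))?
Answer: -17200099527/121312703 ≈ -141.78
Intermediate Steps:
X(y) = 9/(4*(2 + y)) (X(y) = 9/(4*(y + 2)) = 9/(4*(2 + y)))
M(b) = (4 + b)**2/3 (M(b) = (b + 4)**2/3 = (4 + b)**2/3)
-234/186 + 54/(-12/34 + M(X(6))/(-195)) = -234/186 + 54/(-12/34 + ((4 + 9/(4*(2 + 6)))**2/3)/(-195)) = -234*1/186 + 54/(-12*1/34 + ((4 + (9/4)/8)**2/3)*(-1/195)) = -39/31 + 54/(-6/17 + ((4 + (9/4)*(1/8))**2/3)*(-1/195)) = -39/31 + 54/(-6/17 + ((4 + 9/32)**2/3)*(-1/195)) = -39/31 + 54/(-6/17 + ((137/32)**2/3)*(-1/195)) = -39/31 + 54/(-6/17 + ((1/3)*(18769/1024))*(-1/195)) = -39/31 + 54/(-6/17 + (18769/3072)*(-1/195)) = -39/31 + 54/(-6/17 - 18769/599040) = -39/31 + 54/(-3913313/10183680) = -39/31 + 54*(-10183680/3913313) = -39/31 - 549918720/3913313 = -17200099527/121312703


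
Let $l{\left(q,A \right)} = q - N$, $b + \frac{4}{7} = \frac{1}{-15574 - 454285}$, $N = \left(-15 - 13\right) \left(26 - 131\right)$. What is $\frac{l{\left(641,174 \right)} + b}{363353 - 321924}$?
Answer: $- \frac{7563320330}{136260519577} \approx -0.055506$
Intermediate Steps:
$N = 2940$ ($N = \left(-28\right) \left(-105\right) = 2940$)
$b = - \frac{1879443}{3289013}$ ($b = - \frac{4}{7} + \frac{1}{-15574 - 454285} = - \frac{4}{7} + \frac{1}{-469859} = - \frac{4}{7} - \frac{1}{469859} = - \frac{1879443}{3289013} \approx -0.57143$)
$l{\left(q,A \right)} = -2940 + q$ ($l{\left(q,A \right)} = q - 2940 = -2940 + q$)
$\frac{l{\left(641,174 \right)} + b}{363353 - 321924} = \frac{\left(-2940 + 641\right) - \frac{1879443}{3289013}}{363353 - 321924} = \frac{-2299 - \frac{1879443}{3289013}}{41429} = \left(- \frac{7563320330}{3289013}\right) \frac{1}{41429} = - \frac{7563320330}{136260519577}$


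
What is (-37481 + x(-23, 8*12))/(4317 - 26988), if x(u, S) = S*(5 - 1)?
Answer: 37097/22671 ≈ 1.6363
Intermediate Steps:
x(u, S) = 4*S (x(u, S) = S*4 = 4*S)
(-37481 + x(-23, 8*12))/(4317 - 26988) = (-37481 + 4*(8*12))/(4317 - 26988) = (-37481 + 4*96)/(-22671) = (-37481 + 384)*(-1/22671) = -37097*(-1/22671) = 37097/22671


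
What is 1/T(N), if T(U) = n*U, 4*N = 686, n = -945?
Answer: -2/324135 ≈ -6.1703e-6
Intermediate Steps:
N = 343/2 (N = (¼)*686 = 343/2 ≈ 171.50)
T(U) = -945*U
1/T(N) = 1/(-945*343/2) = 1/(-324135/2) = -2/324135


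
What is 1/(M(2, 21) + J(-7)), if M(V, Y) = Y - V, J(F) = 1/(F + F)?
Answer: 14/265 ≈ 0.052830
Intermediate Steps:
J(F) = 1/(2*F)
1/(M(2, 21) + J(-7)) = 1/((21 - 1*2) + (½)/(-7)) = 1/((21 - 2) + (½)*(-⅐)) = 1/(19 - 1/14) = 1/(265/14) = 14/265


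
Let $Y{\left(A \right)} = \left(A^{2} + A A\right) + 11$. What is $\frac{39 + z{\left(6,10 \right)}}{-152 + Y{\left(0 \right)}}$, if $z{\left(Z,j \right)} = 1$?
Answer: $- \frac{40}{141} \approx -0.28369$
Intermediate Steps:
$Y{\left(A \right)} = 11 + 2 A^{2}$ ($Y{\left(A \right)} = \left(A^{2} + A^{2}\right) + 11 = 2 A^{2} + 11 = 11 + 2 A^{2}$)
$\frac{39 + z{\left(6,10 \right)}}{-152 + Y{\left(0 \right)}} = \frac{39 + 1}{-152 + \left(11 + 2 \cdot 0^{2}\right)} = \frac{1}{-152 + \left(11 + 2 \cdot 0\right)} 40 = \frac{1}{-152 + \left(11 + 0\right)} 40 = \frac{1}{-152 + 11} \cdot 40 = \frac{1}{-141} \cdot 40 = \left(- \frac{1}{141}\right) 40 = - \frac{40}{141}$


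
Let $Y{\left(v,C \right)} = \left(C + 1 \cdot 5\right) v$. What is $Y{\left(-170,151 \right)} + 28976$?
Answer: $2456$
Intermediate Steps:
$Y{\left(v,C \right)} = v \left(5 + C\right)$ ($Y{\left(v,C \right)} = \left(C + 5\right) v = \left(5 + C\right) v = v \left(5 + C\right)$)
$Y{\left(-170,151 \right)} + 28976 = - 170 \left(5 + 151\right) + 28976 = \left(-170\right) 156 + 28976 = -26520 + 28976 = 2456$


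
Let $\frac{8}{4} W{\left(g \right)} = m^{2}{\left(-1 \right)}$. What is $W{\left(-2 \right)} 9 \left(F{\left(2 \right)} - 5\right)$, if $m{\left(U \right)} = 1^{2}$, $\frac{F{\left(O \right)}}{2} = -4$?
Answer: $- \frac{117}{2} \approx -58.5$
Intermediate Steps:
$F{\left(O \right)} = -8$ ($F{\left(O \right)} = 2 \left(-4\right) = -8$)
$m{\left(U \right)} = 1$
$W{\left(g \right)} = \frac{1}{2}$ ($W{\left(g \right)} = \frac{1^{2}}{2} = \frac{1}{2} \cdot 1 = \frac{1}{2}$)
$W{\left(-2 \right)} 9 \left(F{\left(2 \right)} - 5\right) = \frac{9 \left(-8 - 5\right)}{2} = \frac{9 \left(-13\right)}{2} = \frac{1}{2} \left(-117\right) = - \frac{117}{2}$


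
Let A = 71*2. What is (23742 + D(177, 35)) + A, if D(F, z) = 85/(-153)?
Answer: 214951/9 ≈ 23883.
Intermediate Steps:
A = 142
D(F, z) = -5/9 (D(F, z) = 85*(-1/153) = -5/9)
(23742 + D(177, 35)) + A = (23742 - 5/9) + 142 = 213673/9 + 142 = 214951/9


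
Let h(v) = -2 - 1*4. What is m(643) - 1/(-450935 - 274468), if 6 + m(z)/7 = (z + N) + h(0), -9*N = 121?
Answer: 9407509709/2176209 ≈ 4322.9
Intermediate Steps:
N = -121/9 (N = -⅑*121 = -121/9 ≈ -13.444)
h(v) = -6 (h(v) = -2 - 4 = -6)
m(z) = -1603/9 + 7*z (m(z) = -42 + 7*((z - 121/9) - 6) = -42 + 7*((-121/9 + z) - 6) = -42 + 7*(-175/9 + z) = -42 + (-1225/9 + 7*z) = -1603/9 + 7*z)
m(643) - 1/(-450935 - 274468) = (-1603/9 + 7*643) - 1/(-450935 - 274468) = (-1603/9 + 4501) - 1/(-725403) = 38906/9 - 1*(-1/725403) = 38906/9 + 1/725403 = 9407509709/2176209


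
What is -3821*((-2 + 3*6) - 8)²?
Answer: -244544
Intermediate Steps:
-3821*((-2 + 3*6) - 8)² = -3821*((-2 + 18) - 8)² = -3821*(16 - 8)² = -3821*8² = -3821*64 = -244544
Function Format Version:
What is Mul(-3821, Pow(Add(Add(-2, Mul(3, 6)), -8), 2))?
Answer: -244544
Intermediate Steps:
Mul(-3821, Pow(Add(Add(-2, Mul(3, 6)), -8), 2)) = Mul(-3821, Pow(Add(Add(-2, 18), -8), 2)) = Mul(-3821, Pow(Add(16, -8), 2)) = Mul(-3821, Pow(8, 2)) = Mul(-3821, 64) = -244544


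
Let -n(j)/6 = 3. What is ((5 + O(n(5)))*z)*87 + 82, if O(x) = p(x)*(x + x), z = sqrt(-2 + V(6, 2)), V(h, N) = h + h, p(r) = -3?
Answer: 82 + 9831*sqrt(10) ≈ 31170.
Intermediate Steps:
V(h, N) = 2*h
n(j) = -18 (n(j) = -6*3 = -18)
z = sqrt(10) (z = sqrt(-2 + 2*6) = sqrt(-2 + 12) = sqrt(10) ≈ 3.1623)
O(x) = -6*x (O(x) = -3*(x + x) = -6*x)
((5 + O(n(5)))*z)*87 + 82 = ((5 - 6*(-18))*sqrt(10))*87 + 82 = ((5 + 108)*sqrt(10))*87 + 82 = (113*sqrt(10))*87 + 82 = 9831*sqrt(10) + 82 = 82 + 9831*sqrt(10)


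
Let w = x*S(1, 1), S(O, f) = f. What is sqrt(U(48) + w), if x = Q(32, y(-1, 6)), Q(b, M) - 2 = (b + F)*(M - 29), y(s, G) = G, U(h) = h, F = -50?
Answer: 4*sqrt(29) ≈ 21.541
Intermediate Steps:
Q(b, M) = 2 + (-50 + b)*(-29 + M) (Q(b, M) = 2 + (b - 50)*(M - 29) = 2 + (-50 + b)*(-29 + M))
x = 416 (x = 1452 - 50*6 - 29*32 + 6*32 = 1452 - 300 - 928 + 192 = 416)
w = 416 (w = 416*1 = 416)
sqrt(U(48) + w) = sqrt(48 + 416) = sqrt(464) = 4*sqrt(29)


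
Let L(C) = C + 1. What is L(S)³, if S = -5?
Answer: -64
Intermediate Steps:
L(C) = 1 + C
L(S)³ = (1 - 5)³ = (-4)³ = -64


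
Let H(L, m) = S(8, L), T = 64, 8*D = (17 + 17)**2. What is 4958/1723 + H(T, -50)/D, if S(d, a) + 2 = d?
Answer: 1453538/497947 ≈ 2.9191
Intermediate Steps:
D = 289/2 (D = (17 + 17)**2/8 = (1/8)*34**2 = (1/8)*1156 = 289/2 ≈ 144.50)
S(d, a) = -2 + d
H(L, m) = 6 (H(L, m) = -2 + 8 = 6)
4958/1723 + H(T, -50)/D = 4958/1723 + 6/(289/2) = 4958*(1/1723) + 6*(2/289) = 4958/1723 + 12/289 = 1453538/497947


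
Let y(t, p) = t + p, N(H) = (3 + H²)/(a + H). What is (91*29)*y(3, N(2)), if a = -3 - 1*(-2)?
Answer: 26390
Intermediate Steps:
a = -1 (a = -3 + 2 = -1)
N(H) = (3 + H²)/(-1 + H)
y(t, p) = p + t
(91*29)*y(3, N(2)) = (91*29)*((3 + 2²)/(-1 + 2) + 3) = 2639*((3 + 4)/1 + 3) = 2639*(1*7 + 3) = 2639*(7 + 3) = 2639*10 = 26390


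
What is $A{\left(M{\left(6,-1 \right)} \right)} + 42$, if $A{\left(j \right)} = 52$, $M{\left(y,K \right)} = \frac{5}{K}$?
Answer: $94$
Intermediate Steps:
$A{\left(M{\left(6,-1 \right)} \right)} + 42 = 52 + 42 = 94$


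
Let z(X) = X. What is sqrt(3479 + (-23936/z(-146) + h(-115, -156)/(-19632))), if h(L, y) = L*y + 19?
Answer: sqrt(467518065982323)/358284 ≈ 60.349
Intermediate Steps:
h(L, y) = 19 + L*y
sqrt(3479 + (-23936/z(-146) + h(-115, -156)/(-19632))) = sqrt(3479 + (-23936/(-146) + (19 - 115*(-156))/(-19632))) = sqrt(3479 + (-23936*(-1/146) + (19 + 17940)*(-1/19632))) = sqrt(3479 + (11968/73 + 17959*(-1/19632))) = sqrt(3479 + (11968/73 - 17959/19632)) = sqrt(3479 + 233644769/1433136) = sqrt(5219524913/1433136) = sqrt(467518065982323)/358284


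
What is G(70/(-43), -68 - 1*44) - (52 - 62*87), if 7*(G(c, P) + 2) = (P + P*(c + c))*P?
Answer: 55796/43 ≈ 1297.6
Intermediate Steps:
G(c, P) = -2 + P*(P + 2*P*c)/7 (G(c, P) = -2 + ((P + P*(c + c))*P)/7 = -2 + ((P + P*(2*c))*P)/7 = -2 + ((P + 2*P*c)*P)/7 = -2 + (P*(P + 2*P*c))/7 = -2 + P*(P + 2*P*c)/7)
G(70/(-43), -68 - 1*44) - (52 - 62*87) = (-2 + (-68 - 1*44)²/7 + 2*(70/(-43))*(-68 - 1*44)²/7) - (52 - 62*87) = (-2 + (-68 - 44)²/7 + 2*(70*(-1/43))*(-68 - 44)²/7) - (52 - 5394) = (-2 + (⅐)*(-112)² + (2/7)*(-70/43)*(-112)²) - 1*(-5342) = (-2 + (⅐)*12544 + (2/7)*(-70/43)*12544) + 5342 = (-2 + 1792 - 250880/43) + 5342 = -173910/43 + 5342 = 55796/43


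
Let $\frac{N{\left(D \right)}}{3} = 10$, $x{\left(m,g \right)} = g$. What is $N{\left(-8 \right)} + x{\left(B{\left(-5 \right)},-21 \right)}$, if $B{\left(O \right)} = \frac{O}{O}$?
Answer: $9$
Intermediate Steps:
$B{\left(O \right)} = 1$
$N{\left(D \right)} = 30$ ($N{\left(D \right)} = 3 \cdot 10 = 30$)
$N{\left(-8 \right)} + x{\left(B{\left(-5 \right)},-21 \right)} = 30 - 21 = 9$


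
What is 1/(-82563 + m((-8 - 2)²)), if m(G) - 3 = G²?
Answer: -1/72560 ≈ -1.3782e-5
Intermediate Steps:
m(G) = 3 + G²
1/(-82563 + m((-8 - 2)²)) = 1/(-82563 + (3 + ((-8 - 2)²)²)) = 1/(-82563 + (3 + ((-10)²)²)) = 1/(-82563 + (3 + 100²)) = 1/(-82563 + (3 + 10000)) = 1/(-82563 + 10003) = 1/(-72560) = -1/72560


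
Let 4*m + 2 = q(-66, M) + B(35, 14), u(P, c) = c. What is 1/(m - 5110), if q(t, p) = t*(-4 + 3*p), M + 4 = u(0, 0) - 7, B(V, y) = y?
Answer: -2/8993 ≈ -0.00022240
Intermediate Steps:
M = -11 (M = -4 + (0 - 7) = -4 - 7 = -11)
m = 1227/2 (m = -½ + (-66*(-4 + 3*(-11)) + 14)/4 = -½ + (-66*(-4 - 33) + 14)/4 = -½ + (-66*(-37) + 14)/4 = -½ + (2442 + 14)/4 = -½ + (¼)*2456 = -½ + 614 = 1227/2 ≈ 613.50)
1/(m - 5110) = 1/(1227/2 - 5110) = 1/(-8993/2) = -2/8993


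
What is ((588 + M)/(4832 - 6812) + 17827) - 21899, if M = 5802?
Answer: -89655/22 ≈ -4075.2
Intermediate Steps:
((588 + M)/(4832 - 6812) + 17827) - 21899 = ((588 + 5802)/(4832 - 6812) + 17827) - 21899 = (6390/(-1980) + 17827) - 21899 = (6390*(-1/1980) + 17827) - 21899 = (-71/22 + 17827) - 21899 = 392123/22 - 21899 = -89655/22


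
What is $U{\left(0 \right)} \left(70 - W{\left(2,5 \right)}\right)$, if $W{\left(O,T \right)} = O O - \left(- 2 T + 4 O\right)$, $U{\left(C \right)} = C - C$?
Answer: $0$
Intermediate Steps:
$U{\left(C \right)} = 0$
$W{\left(O,T \right)} = O^{2} - 4 O + 2 T$ ($W{\left(O,T \right)} = O^{2} - \left(- 2 T + 4 O\right) = O^{2} - 4 O + 2 T$)
$U{\left(0 \right)} \left(70 - W{\left(2,5 \right)}\right) = 0 \left(70 - \left(2^{2} - 8 + 2 \cdot 5\right)\right) = 0 \left(70 - \left(4 - 8 + 10\right)\right) = 0 \left(70 - 6\right) = 0 \cdot 64 = 0$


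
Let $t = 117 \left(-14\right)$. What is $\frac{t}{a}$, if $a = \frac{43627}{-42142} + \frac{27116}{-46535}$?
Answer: $\frac{35299403460}{34867087} \approx 1012.4$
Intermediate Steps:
$t = -1638$
$a = - \frac{3172904917}{1961077970}$ ($a = 43627 \left(- \frac{1}{42142}\right) + 27116 \left(- \frac{1}{46535}\right) = - \frac{43627}{42142} - \frac{27116}{46535} = - \frac{3172904917}{1961077970} \approx -1.6179$)
$\frac{t}{a} = - \frac{1638}{- \frac{3172904917}{1961077970}} = \left(-1638\right) \left(- \frac{1961077970}{3172904917}\right) = \frac{35299403460}{34867087}$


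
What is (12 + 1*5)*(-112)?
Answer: -1904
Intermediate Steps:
(12 + 1*5)*(-112) = (12 + 5)*(-112) = 17*(-112) = -1904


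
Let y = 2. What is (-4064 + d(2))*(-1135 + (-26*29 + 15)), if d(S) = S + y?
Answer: 7608440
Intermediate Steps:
d(S) = 2 + S (d(S) = S + 2 = 2 + S)
(-4064 + d(2))*(-1135 + (-26*29 + 15)) = (-4064 + (2 + 2))*(-1135 + (-26*29 + 15)) = (-4064 + 4)*(-1135 + (-754 + 15)) = -4060*(-1135 - 739) = -4060*(-1874) = 7608440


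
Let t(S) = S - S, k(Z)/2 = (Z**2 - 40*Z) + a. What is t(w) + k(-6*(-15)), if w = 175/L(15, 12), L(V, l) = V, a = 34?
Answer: 9068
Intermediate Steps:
k(Z) = 68 - 80*Z + 2*Z**2 (k(Z) = 2*((Z**2 - 40*Z) + 34) = 2*(34 + Z**2 - 40*Z) = 68 - 80*Z + 2*Z**2)
w = 35/3 (w = 175/15 = 175*(1/15) = 35/3 ≈ 11.667)
t(S) = 0
t(w) + k(-6*(-15)) = 0 + (68 - (-480)*(-15) + 2*(-6*(-15))**2) = 0 + (68 - 80*90 + 2*90**2) = 0 + (68 - 7200 + 2*8100) = 0 + (68 - 7200 + 16200) = 0 + 9068 = 9068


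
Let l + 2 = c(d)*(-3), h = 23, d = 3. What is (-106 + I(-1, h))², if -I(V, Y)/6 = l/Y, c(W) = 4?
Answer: 5541316/529 ≈ 10475.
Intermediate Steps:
l = -14 (l = -2 + 4*(-3) = -2 - 12 = -14)
I(V, Y) = 84/Y (I(V, Y) = -(-84)/Y = 84/Y)
(-106 + I(-1, h))² = (-106 + 84/23)² = (-2354/23)² = 5541316/529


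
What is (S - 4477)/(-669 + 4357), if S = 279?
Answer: -2099/1844 ≈ -1.1383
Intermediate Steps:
(S - 4477)/(-669 + 4357) = (279 - 4477)/(-669 + 4357) = -4198/3688 = -4198*1/3688 = -2099/1844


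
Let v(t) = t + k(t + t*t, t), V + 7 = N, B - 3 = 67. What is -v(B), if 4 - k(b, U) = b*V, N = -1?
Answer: -39834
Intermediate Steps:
B = 70 (B = 3 + 67 = 70)
V = -8 (V = -7 - 1 = -8)
k(b, U) = 4 + 8*b (k(b, U) = 4 - b*(-8) = 4 - (-8)*b = 4 + 8*b)
v(t) = 4 + 8*t² + 9*t (v(t) = t + (4 + 8*(t + t*t)) = t + (4 + 8*(t + t²)) = t + (4 + (8*t + 8*t²)) = t + (4 + 8*t + 8*t²) = 4 + 8*t² + 9*t)
-v(B) = -(4 + 70 + 8*70*(1 + 70)) = -(4 + 70 + 8*70*71) = -(4 + 70 + 39760) = -1*39834 = -39834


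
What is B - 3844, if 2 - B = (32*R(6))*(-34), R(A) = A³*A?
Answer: 1406206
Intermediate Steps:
R(A) = A⁴
B = 1410050 (B = 2 - 32*6⁴*(-34) = 2 - 32*1296*(-34) = 2 - 41472*(-34) = 2 - 1*(-1410048) = 2 + 1410048 = 1410050)
B - 3844 = 1410050 - 3844 = 1406206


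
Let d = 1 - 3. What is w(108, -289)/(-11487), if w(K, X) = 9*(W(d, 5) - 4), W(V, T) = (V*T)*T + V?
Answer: 24/547 ≈ 0.043876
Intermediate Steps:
d = -2
W(V, T) = V + V*T² (W(V, T) = (T*V)*T + V = V*T² + V = V + V*T²)
w(K, X) = -504 (w(K, X) = 9*(-2*(1 + 5²) - 4) = 9*(-2*(1 + 25) - 4) = 9*(-2*26 - 4) = 9*(-52 - 4) = 9*(-56) = -504)
w(108, -289)/(-11487) = -504/(-11487) = -504*(-1/11487) = 24/547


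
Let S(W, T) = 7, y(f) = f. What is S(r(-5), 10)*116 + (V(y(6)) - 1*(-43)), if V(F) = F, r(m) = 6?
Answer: 861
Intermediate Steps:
S(r(-5), 10)*116 + (V(y(6)) - 1*(-43)) = 7*116 + (6 - 1*(-43)) = 812 + (6 + 43) = 812 + 49 = 861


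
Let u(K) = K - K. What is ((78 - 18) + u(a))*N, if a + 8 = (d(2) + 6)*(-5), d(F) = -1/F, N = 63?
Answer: 3780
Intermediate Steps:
a = -71/2 (a = -8 + (-1/2 + 6)*(-5) = -8 + (-1*½ + 6)*(-5) = -8 + (-½ + 6)*(-5) = -8 + (11/2)*(-5) = -8 - 55/2 = -71/2 ≈ -35.500)
u(K) = 0
((78 - 18) + u(a))*N = ((78 - 18) + 0)*63 = (60 + 0)*63 = 60*63 = 3780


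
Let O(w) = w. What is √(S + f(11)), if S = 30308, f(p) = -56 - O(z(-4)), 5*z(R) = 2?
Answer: √756290/5 ≈ 173.93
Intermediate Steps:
z(R) = ⅖ (z(R) = (⅕)*2 = ⅖)
f(p) = -282/5 (f(p) = -56 - 1*⅖ = -56 - ⅖ = -282/5)
√(S + f(11)) = √(30308 - 282/5) = √(151258/5) = √756290/5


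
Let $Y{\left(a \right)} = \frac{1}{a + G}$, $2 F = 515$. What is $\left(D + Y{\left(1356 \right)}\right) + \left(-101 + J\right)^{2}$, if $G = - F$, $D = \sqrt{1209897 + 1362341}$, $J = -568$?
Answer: $\frac{983291519}{2197} + \sqrt{2572238} \approx 4.4917 \cdot 10^{5}$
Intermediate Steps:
$F = \frac{515}{2}$ ($F = \frac{1}{2} \cdot 515 = \frac{515}{2} \approx 257.5$)
$D = \sqrt{2572238} \approx 1603.8$
$G = - \frac{515}{2}$ ($G = \left(-1\right) \frac{515}{2} = - \frac{515}{2} \approx -257.5$)
$Y{\left(a \right)} = \frac{1}{- \frac{515}{2} + a}$ ($Y{\left(a \right)} = \frac{1}{a - \frac{515}{2}} = \frac{1}{- \frac{515}{2} + a}$)
$\left(D + Y{\left(1356 \right)}\right) + \left(-101 + J\right)^{2} = \left(\sqrt{2572238} + \frac{2}{-515 + 2 \cdot 1356}\right) + \left(-101 - 568\right)^{2} = \left(\sqrt{2572238} + \frac{2}{-515 + 2712}\right) + \left(-669\right)^{2} = \left(\sqrt{2572238} + \frac{2}{2197}\right) + 447561 = \left(\frac{2}{2197} + \sqrt{2572238}\right) + 447561 = \frac{983291519}{2197} + \sqrt{2572238}$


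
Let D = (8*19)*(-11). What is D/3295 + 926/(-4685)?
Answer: -2176898/3087415 ≈ -0.70509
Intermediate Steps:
D = -1672 (D = 152*(-11) = -1672)
D/3295 + 926/(-4685) = -1672/3295 + 926/(-4685) = -1672*1/3295 + 926*(-1/4685) = -1672/3295 - 926/4685 = -2176898/3087415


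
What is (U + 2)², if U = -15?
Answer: 169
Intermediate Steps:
(U + 2)² = (-15 + 2)² = (-13)² = 169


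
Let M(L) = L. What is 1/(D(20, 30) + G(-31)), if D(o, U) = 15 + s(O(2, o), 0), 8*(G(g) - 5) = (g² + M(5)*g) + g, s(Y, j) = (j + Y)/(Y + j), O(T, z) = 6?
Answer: 8/943 ≈ 0.0084836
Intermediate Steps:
s(Y, j) = 1 (s(Y, j) = (Y + j)/(Y + j) = 1)
G(g) = 5 + g²/8 + 3*g/4 (G(g) = 5 + ((g² + 5*g) + g)/8 = 5 + (g² + 6*g)/8 = 5 + (g²/8 + 3*g/4) = 5 + g²/8 + 3*g/4)
D(o, U) = 16 (D(o, U) = 15 + 1 = 16)
1/(D(20, 30) + G(-31)) = 1/(16 + (5 + (⅛)*(-31)² + (¾)*(-31))) = 1/(16 + (5 + (⅛)*961 - 93/4)) = 1/(16 + (5 + 961/8 - 93/4)) = 1/(16 + 815/8) = 1/(943/8) = 8/943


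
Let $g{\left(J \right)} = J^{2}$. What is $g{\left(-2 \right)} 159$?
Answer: $636$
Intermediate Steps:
$g{\left(-2 \right)} 159 = \left(-2\right)^{2} \cdot 159 = 4 \cdot 159 = 636$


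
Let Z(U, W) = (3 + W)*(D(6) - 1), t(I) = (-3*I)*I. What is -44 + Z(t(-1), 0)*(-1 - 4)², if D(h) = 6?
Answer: 331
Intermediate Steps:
t(I) = -3*I²
Z(U, W) = 15 + 5*W (Z(U, W) = (3 + W)*(6 - 1) = (3 + W)*5 = 15 + 5*W)
-44 + Z(t(-1), 0)*(-1 - 4)² = -44 + (15 + 5*0)*(-1 - 4)² = -44 + (15 + 0)*(-5)² = -44 + 15*25 = -44 + 375 = 331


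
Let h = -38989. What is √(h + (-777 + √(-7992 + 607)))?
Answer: √(-39766 + I*√7385) ≈ 0.215 + 199.41*I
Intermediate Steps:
√(h + (-777 + √(-7992 + 607))) = √(-38989 + (-777 + √(-7992 + 607))) = √(-38989 + (-777 + √(-7385))) = √(-38989 + (-777 + I*√7385)) = √(-39766 + I*√7385)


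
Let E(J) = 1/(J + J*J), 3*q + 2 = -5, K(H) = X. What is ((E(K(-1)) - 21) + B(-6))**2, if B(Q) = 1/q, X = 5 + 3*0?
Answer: 20187049/44100 ≈ 457.76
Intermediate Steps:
X = 5 (X = 5 + 0 = 5)
K(H) = 5
q = -7/3 (q = -2/3 + (1/3)*(-5) = -2/3 - 5/3 = -7/3 ≈ -2.3333)
E(J) = 1/(J + J**2)
B(Q) = -3/7 (B(Q) = 1/(-7/3) = -3/7)
((E(K(-1)) - 21) + B(-6))**2 = ((1/(5*(1 + 5)) - 21) - 3/7)**2 = (((1/5)/6 - 21) - 3/7)**2 = (((1/5)*(1/6) - 21) - 3/7)**2 = ((1/30 - 21) - 3/7)**2 = (-629/30 - 3/7)**2 = (-4493/210)**2 = 20187049/44100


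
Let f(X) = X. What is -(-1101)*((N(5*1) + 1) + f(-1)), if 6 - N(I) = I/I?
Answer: 5505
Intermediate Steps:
N(I) = 5 (N(I) = 6 - I/I = 6 - 1*1 = 6 - 1 = 5)
-(-1101)*((N(5*1) + 1) + f(-1)) = -(-1101)*((5 + 1) - 1) = -(-1101)*(6 - 1) = -(-1101)*5 = -367*(-15) = 5505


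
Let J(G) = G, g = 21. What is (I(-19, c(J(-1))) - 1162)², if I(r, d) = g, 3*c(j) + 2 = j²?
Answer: 1301881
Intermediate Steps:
c(j) = -⅔ + j²/3
I(r, d) = 21
(I(-19, c(J(-1))) - 1162)² = (21 - 1162)² = (-1141)² = 1301881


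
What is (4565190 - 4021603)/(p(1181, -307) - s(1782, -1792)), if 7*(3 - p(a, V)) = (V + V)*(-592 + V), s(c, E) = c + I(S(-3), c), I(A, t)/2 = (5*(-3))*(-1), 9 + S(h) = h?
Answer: -3805109/564649 ≈ -6.7389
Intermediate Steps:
S(h) = -9 + h
I(A, t) = 30 (I(A, t) = 2*((5*(-3))*(-1)) = 2*(-15*(-1)) = 2*15 = 30)
s(c, E) = 30 + c (s(c, E) = c + 30 = 30 + c)
p(a, V) = 3 - 2*V*(-592 + V)/7 (p(a, V) = 3 - (V + V)*(-592 + V)/7 = 3 - 2*V*(-592 + V)/7)
(4565190 - 4021603)/(p(1181, -307) - s(1782, -1792)) = (4565190 - 4021603)/((3 - 2/7*(-307)² + (1184/7)*(-307)) - (30 + 1782)) = 543587/((3 - 2/7*94249 - 363488/7) - 1*1812) = 543587/((3 - 188498/7 - 363488/7) - 1812) = 543587/(-551965/7 - 1812) = 543587/(-564649/7) = 543587*(-7/564649) = -3805109/564649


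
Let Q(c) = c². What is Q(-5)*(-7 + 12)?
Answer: 125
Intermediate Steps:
Q(-5)*(-7 + 12) = (-5)²*(-7 + 12) = 25*5 = 125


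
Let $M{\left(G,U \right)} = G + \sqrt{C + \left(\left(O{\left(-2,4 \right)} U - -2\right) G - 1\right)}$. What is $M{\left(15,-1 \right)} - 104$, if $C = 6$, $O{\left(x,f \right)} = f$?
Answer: $-89 + 5 i \approx -89.0 + 5.0 i$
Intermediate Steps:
$M{\left(G,U \right)} = G + \sqrt{5 + G \left(2 + 4 U\right)}$ ($M{\left(G,U \right)} = G + \sqrt{6 + \left(\left(4 U - -2\right) G - 1\right)} = G + \sqrt{6 + \left(\left(4 U + \left(-1 + 3\right)\right) G - 1\right)} = G + \sqrt{6 + \left(\left(4 U + 2\right) G - 1\right)} = G + \sqrt{6 + \left(\left(2 + 4 U\right) G - 1\right)} = G + \sqrt{6 + \left(G \left(2 + 4 U\right) - 1\right)} = G + \sqrt{6 + \left(-1 + G \left(2 + 4 U\right)\right)} = G + \sqrt{5 + G \left(2 + 4 U\right)}$)
$M{\left(15,-1 \right)} - 104 = \left(15 + \sqrt{5 + 2 \cdot 15 + 4 \cdot 15 \left(-1\right)}\right) - 104 = \left(15 + \sqrt{5 + 30 - 60}\right) - 104 = \left(15 + \sqrt{-25}\right) - 104 = \left(15 + 5 i\right) - 104 = -89 + 5 i$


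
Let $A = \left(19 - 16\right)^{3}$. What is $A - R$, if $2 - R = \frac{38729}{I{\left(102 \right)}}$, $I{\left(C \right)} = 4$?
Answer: $\frac{38829}{4} \approx 9707.3$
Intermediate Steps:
$A = 27$ ($A = \left(19 - 16\right)^{3} = 3^{3} = 27$)
$R = - \frac{38721}{4}$ ($R = 2 - \frac{38729}{4} = - \frac{38721}{4} \approx -9680.3$)
$A - R = 27 - - \frac{38721}{4} = 27 + \frac{38721}{4} = \frac{38829}{4}$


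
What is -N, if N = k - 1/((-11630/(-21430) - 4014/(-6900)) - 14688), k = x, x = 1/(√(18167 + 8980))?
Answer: -2464450/36195070483 - √27147/27147 ≈ -0.0061374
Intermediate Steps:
x = √27147/27147 (x = 1/(√27147) = √27147/27147 ≈ 0.0060693)
k = √27147/27147 ≈ 0.0060693
N = 2464450/36195070483 + √27147/27147 (N = √27147/27147 - 1/((-11630/(-21430) - 4014/(-6900)) - 14688) = √27147/27147 - 1/((-11630*(-1/21430) - 4014*(-1/6900)) - 14688) = √27147/27147 - 1/((1163/2143 + 669/1150) - 14688) = √27147/27147 - 1/(2771117/2464450 - 14688) = √27147/27147 - 1/(-36195070483/2464450) = √27147/27147 - 1*(-2464450/36195070483) = √27147/27147 + 2464450/36195070483 = 2464450/36195070483 + √27147/27147 ≈ 0.0061374)
-N = -(2464450/36195070483 + √27147/27147) = -2464450/36195070483 - √27147/27147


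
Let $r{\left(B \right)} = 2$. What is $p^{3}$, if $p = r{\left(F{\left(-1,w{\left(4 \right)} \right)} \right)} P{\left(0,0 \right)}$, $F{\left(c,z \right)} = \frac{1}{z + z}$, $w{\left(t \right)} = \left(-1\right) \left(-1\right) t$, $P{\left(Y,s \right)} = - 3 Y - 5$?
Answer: $-1000$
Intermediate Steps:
$P{\left(Y,s \right)} = -5 - 3 Y$
$w{\left(t \right)} = t$ ($w{\left(t \right)} = 1 t = t$)
$F{\left(c,z \right)} = \frac{1}{2 z}$
$p = -10$ ($p = 2 \left(-5 - 0\right) = 2 \left(-5 + 0\right) = 2 \left(-5\right) = -10$)
$p^{3} = \left(-10\right)^{3} = -1000$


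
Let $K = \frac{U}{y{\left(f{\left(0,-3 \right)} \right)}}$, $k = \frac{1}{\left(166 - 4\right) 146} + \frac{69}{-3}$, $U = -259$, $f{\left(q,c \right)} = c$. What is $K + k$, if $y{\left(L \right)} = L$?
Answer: $\frac{1497961}{23652} \approx 63.333$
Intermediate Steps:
$k = - \frac{543995}{23652}$ ($k = \frac{1}{162} \cdot \frac{1}{146} + 69 \left(- \frac{1}{3}\right) = \frac{1}{162} \cdot \frac{1}{146} - 23 = \frac{1}{23652} - 23 = - \frac{543995}{23652} \approx -23.0$)
$K = \frac{259}{3}$ ($K = - \frac{259}{-3} = \left(-259\right) \left(- \frac{1}{3}\right) = \frac{259}{3} \approx 86.333$)
$K + k = \frac{259}{3} - \frac{543995}{23652} = \frac{1497961}{23652}$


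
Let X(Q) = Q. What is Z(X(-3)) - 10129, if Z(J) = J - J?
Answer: -10129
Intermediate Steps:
Z(J) = 0
Z(X(-3)) - 10129 = 0 - 10129 = -10129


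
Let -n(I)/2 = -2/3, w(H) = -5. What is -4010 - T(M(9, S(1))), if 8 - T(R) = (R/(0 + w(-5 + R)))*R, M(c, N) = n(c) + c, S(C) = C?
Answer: -181771/45 ≈ -4039.4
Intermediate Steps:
n(I) = 4/3 (n(I) = -(-4)/3 = -2*(-⅔) = 4/3)
M(c, N) = 4/3 + c
T(R) = 8 + R²/5 (T(R) = 8 - R/(0 - 5)*R = 8 - R/(-5)*R = 8 - R*(-⅕)*R = 8 - (-R/5)*R = 8 - (-1)*R²/5 = 8 + R²/5)
-4010 - T(M(9, S(1))) = -4010 - (8 + (4/3 + 9)²/5) = -4010 - (8 + (31/3)²/5) = -4010 - (8 + (⅕)*(961/9)) = -4010 - (8 + 961/45) = -4010 - 1*1321/45 = -4010 - 1321/45 = -181771/45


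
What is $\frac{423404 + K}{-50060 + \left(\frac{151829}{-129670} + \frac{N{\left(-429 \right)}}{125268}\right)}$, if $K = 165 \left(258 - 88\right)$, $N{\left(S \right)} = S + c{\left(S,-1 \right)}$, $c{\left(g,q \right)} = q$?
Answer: $- \frac{916649219158530}{101646095395859} \approx -9.0181$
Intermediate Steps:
$N{\left(S \right)} = -1 + S$ ($N{\left(S \right)} = S - 1 = -1 + S$)
$K = 28050$ ($K = 165 \cdot 170 = 28050$)
$\frac{423404 + K}{-50060 + \left(\frac{151829}{-129670} + \frac{N{\left(-429 \right)}}{125268}\right)} = \frac{423404 + 28050}{-50060 + \left(\frac{151829}{-129670} + \frac{-1 - 429}{125268}\right)} = \frac{451454}{-50060 + \left(151829 \left(- \frac{1}{129670}\right) - \frac{215}{62634}\right)} = \frac{451454}{-50060 - \frac{2384384159}{2030437695}} = \frac{451454}{- \frac{101646095395859}{2030437695}} = 451454 \left(- \frac{2030437695}{101646095395859}\right) = - \frac{916649219158530}{101646095395859}$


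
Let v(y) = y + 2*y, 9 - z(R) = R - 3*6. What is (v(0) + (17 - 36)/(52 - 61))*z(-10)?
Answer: 703/9 ≈ 78.111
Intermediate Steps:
z(R) = 27 - R (z(R) = 9 - (R - 3*6) = 9 - (R - 18) = 9 - (-18 + R) = 9 + (18 - R) = 27 - R)
v(y) = 3*y
(v(0) + (17 - 36)/(52 - 61))*z(-10) = (3*0 + (17 - 36)/(52 - 61))*(27 - 1*(-10)) = (0 - 19/(-9))*(27 + 10) = (0 - 19*(-⅑))*37 = (0 + 19/9)*37 = (19/9)*37 = 703/9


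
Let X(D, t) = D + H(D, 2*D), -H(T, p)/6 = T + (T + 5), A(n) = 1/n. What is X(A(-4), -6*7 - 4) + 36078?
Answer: 144203/4 ≈ 36051.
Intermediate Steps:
H(T, p) = -30 - 12*T (H(T, p) = -6*(T + (T + 5)) = -6*(T + (5 + T)) = -6*(5 + 2*T) = -30 - 12*T)
X(D, t) = -30 - 11*D (X(D, t) = D + (-30 - 12*D) = -30 - 11*D)
X(A(-4), -6*7 - 4) + 36078 = (-30 - 11/(-4)) + 36078 = (-30 - 11*(-1/4)) + 36078 = (-30 + 11/4) + 36078 = -109/4 + 36078 = 144203/4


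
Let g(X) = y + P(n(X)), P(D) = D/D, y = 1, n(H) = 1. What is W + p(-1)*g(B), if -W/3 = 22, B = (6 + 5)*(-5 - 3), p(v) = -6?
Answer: -78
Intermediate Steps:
B = -88 (B = 11*(-8) = -88)
W = -66 (W = -3*22 = -66)
P(D) = 1
g(X) = 2 (g(X) = 1 + 1 = 2)
W + p(-1)*g(B) = -66 - 6*2 = -66 - 12 = -78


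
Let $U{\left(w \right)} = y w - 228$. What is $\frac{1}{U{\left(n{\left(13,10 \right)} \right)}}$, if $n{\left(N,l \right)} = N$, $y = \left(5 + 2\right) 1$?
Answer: $- \frac{1}{137} \approx -0.0072993$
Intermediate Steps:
$y = 7$ ($y = 7 \cdot 1 = 7$)
$U{\left(w \right)} = -228 + 7 w$ ($U{\left(w \right)} = 7 w - 228 = -228 + 7 w$)
$\frac{1}{U{\left(n{\left(13,10 \right)} \right)}} = \frac{1}{-228 + 7 \cdot 13} = \frac{1}{-228 + 91} = \frac{1}{-137} = - \frac{1}{137}$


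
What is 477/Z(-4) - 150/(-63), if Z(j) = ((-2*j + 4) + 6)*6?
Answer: 571/84 ≈ 6.7976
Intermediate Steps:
Z(j) = 60 - 12*j (Z(j) = ((4 - 2*j) + 6)*6 = (10 - 2*j)*6 = 60 - 12*j)
477/Z(-4) - 150/(-63) = 477/(60 - 12*(-4)) - 150/(-63) = 477/(60 + 48) - 150*(-1/63) = 477/108 + 50/21 = 477*(1/108) + 50/21 = 53/12 + 50/21 = 571/84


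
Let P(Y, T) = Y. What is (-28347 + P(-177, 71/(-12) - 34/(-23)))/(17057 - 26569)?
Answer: 7131/2378 ≈ 2.9987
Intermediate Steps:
(-28347 + P(-177, 71/(-12) - 34/(-23)))/(17057 - 26569) = (-28347 - 177)/(17057 - 26569) = -28524/(-9512) = -28524*(-1/9512) = 7131/2378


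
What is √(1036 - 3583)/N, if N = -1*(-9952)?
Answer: 3*I*√283/9952 ≈ 0.0050711*I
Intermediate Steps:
N = 9952
√(1036 - 3583)/N = √(1036 - 3583)/9952 = √(-2547)*(1/9952) = (3*I*√283)*(1/9952) = 3*I*√283/9952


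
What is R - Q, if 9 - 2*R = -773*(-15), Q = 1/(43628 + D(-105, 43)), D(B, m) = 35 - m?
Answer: -252690661/43620 ≈ -5793.0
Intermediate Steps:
Q = 1/43620 (Q = 1/(43628 + (35 - 1*43)) = 1/(43628 + (35 - 43)) = 1/(43628 - 8) = 1/43620 ≈ 2.2925e-5)
R = -5793 (R = 9/2 - (-773)*(-15)/2 = 9/2 - 1/2*11595 = 9/2 - 11595/2 = -5793)
R - Q = -5793 - 1*1/43620 = -5793 - 1/43620 = -252690661/43620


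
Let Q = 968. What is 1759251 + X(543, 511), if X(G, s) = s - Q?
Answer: 1758794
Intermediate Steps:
X(G, s) = -968 + s (X(G, s) = s - 1*968 = s - 968 = -968 + s)
1759251 + X(543, 511) = 1759251 + (-968 + 511) = 1759251 - 457 = 1758794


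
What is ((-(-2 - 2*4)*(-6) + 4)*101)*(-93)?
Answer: 526008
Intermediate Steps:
((-(-2 - 2*4)*(-6) + 4)*101)*(-93) = ((-(-2 - 8)*(-6) + 4)*101)*(-93) = ((-1*(-10)*(-6) + 4)*101)*(-93) = ((10*(-6) + 4)*101)*(-93) = ((-60 + 4)*101)*(-93) = -56*101*(-93) = -5656*(-93) = 526008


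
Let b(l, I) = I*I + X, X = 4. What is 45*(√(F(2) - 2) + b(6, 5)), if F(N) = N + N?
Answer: 1305 + 45*√2 ≈ 1368.6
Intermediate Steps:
F(N) = 2*N
b(l, I) = 4 + I² (b(l, I) = I*I + 4 = I² + 4 = 4 + I²)
45*(√(F(2) - 2) + b(6, 5)) = 45*(√(2*2 - 2) + (4 + 5²)) = 45*(√(4 - 2) + (4 + 25)) = 45*(√2 + 29) = 45*(29 + √2) = 1305 + 45*√2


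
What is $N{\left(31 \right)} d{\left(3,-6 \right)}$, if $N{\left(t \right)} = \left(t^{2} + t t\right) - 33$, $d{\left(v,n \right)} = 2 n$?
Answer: $-22668$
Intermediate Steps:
$N{\left(t \right)} = -33 + 2 t^{2}$ ($N{\left(t \right)} = \left(t^{2} + t^{2}\right) - 33 = 2 t^{2} - 33 = -33 + 2 t^{2}$)
$N{\left(31 \right)} d{\left(3,-6 \right)} = \left(-33 + 2 \cdot 31^{2}\right) 2 \left(-6\right) = \left(-33 + 2 \cdot 961\right) \left(-12\right) = \left(-33 + 1922\right) \left(-12\right) = 1889 \left(-12\right) = -22668$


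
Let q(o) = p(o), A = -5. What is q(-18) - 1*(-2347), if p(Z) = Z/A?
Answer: 11753/5 ≈ 2350.6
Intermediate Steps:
p(Z) = -Z/5 (p(Z) = Z/(-5) = Z*(-⅕) = -Z/5)
q(o) = -o/5
q(-18) - 1*(-2347) = -⅕*(-18) - 1*(-2347) = 18/5 + 2347 = 11753/5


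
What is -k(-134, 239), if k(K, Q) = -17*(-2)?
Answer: -34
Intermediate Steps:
k(K, Q) = 34
-k(-134, 239) = -1*34 = -34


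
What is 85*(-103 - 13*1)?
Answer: -9860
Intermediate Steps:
85*(-103 - 13*1) = 85*(-103 - 13) = 85*(-116) = -9860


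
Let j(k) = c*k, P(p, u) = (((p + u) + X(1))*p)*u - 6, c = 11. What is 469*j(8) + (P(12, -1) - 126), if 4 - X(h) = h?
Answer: 40972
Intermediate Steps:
X(h) = 4 - h
P(p, u) = -6 + p*u*(3 + p + u) (P(p, u) = (((p + u) + (4 - 1*1))*p)*u - 6 = (((p + u) + (4 - 1))*p)*u - 6 = (((p + u) + 3)*p)*u - 6 = ((3 + p + u)*p)*u - 6 = (p*(3 + p + u))*u - 6 = p*u*(3 + p + u) - 6 = -6 + p*u*(3 + p + u))
j(k) = 11*k
469*j(8) + (P(12, -1) - 126) = 469*(11*8) + ((-6 + 12*(-1)**2 - 1*12**2 + 3*12*(-1)) - 126) = 469*88 + ((-6 + 12*1 - 1*144 - 36) - 126) = 41272 + ((-6 + 12 - 144 - 36) - 126) = 41272 + (-174 - 126) = 41272 - 300 = 40972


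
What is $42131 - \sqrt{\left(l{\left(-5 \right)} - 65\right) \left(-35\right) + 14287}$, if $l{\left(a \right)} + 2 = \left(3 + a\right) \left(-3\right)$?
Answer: $42131 - \sqrt{16422} \approx 42003.0$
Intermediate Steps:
$l{\left(a \right)} = -11 - 3 a$ ($l{\left(a \right)} = -2 + \left(3 + a\right) \left(-3\right) = -2 - \left(9 + 3 a\right) = -11 - 3 a$)
$42131 - \sqrt{\left(l{\left(-5 \right)} - 65\right) \left(-35\right) + 14287} = 42131 - \sqrt{\left(\left(-11 - -15\right) - 65\right) \left(-35\right) + 14287} = 42131 - \sqrt{\left(\left(-11 + 15\right) - 65\right) \left(-35\right) + 14287} = 42131 - \sqrt{\left(4 - 65\right) \left(-35\right) + 14287} = 42131 - \sqrt{\left(-61\right) \left(-35\right) + 14287} = 42131 - \sqrt{2135 + 14287} = 42131 - \sqrt{16422}$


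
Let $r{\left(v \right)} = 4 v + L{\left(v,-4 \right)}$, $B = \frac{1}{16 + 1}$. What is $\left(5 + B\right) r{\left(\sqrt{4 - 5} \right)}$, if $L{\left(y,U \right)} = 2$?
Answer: $\frac{172}{17} + \frac{344 i}{17} \approx 10.118 + 20.235 i$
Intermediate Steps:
$B = \frac{1}{17} \approx 0.058824$
$r{\left(v \right)} = 2 + 4 v$ ($r{\left(v \right)} = 4 v + 2 = 2 + 4 v$)
$\left(5 + B\right) r{\left(\sqrt{4 - 5} \right)} = \left(5 + \frac{1}{17}\right) \left(2 + 4 \sqrt{4 - 5}\right) = \frac{86 \left(2 + 4 \sqrt{-1}\right)}{17} = \frac{86 \left(2 + 4 i\right)}{17} = \frac{172}{17} + \frac{344 i}{17}$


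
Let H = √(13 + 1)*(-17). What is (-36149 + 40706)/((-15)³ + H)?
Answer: -496125/367309 + 2499*√14/367309 ≈ -1.3252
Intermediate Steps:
H = -17*√14 (H = √14*(-17) = -17*√14 ≈ -63.608)
(-36149 + 40706)/((-15)³ + H) = (-36149 + 40706)/((-15)³ - 17*√14) = 4557/(-3375 - 17*√14)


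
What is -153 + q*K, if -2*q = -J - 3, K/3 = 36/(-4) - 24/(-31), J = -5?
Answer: -3978/31 ≈ -128.32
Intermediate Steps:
K = -765/31 (K = 3*(36/(-4) - 24/(-31)) = 3*(36*(-¼) - 24*(-1/31)) = 3*(-9 + 24/31) = 3*(-255/31) = -765/31 ≈ -24.677)
q = -1 (q = -(-1*(-5) - 3)/2 = -(5 - 3)/2 = -½*2 = -1)
-153 + q*K = -153 - 1*(-765/31) = -153 + 765/31 = -3978/31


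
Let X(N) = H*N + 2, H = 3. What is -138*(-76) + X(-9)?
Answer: 10463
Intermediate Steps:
X(N) = 2 + 3*N (X(N) = 3*N + 2 = 2 + 3*N)
-138*(-76) + X(-9) = -138*(-76) + (2 + 3*(-9)) = 10488 + (2 - 27) = 10488 - 25 = 10463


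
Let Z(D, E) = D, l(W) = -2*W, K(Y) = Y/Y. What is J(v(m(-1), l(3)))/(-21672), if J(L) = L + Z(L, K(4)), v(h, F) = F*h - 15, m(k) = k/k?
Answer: 1/516 ≈ 0.0019380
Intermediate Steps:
m(k) = 1
K(Y) = 1
v(h, F) = -15 + F*h
J(L) = 2*L (J(L) = L + L = 2*L)
J(v(m(-1), l(3)))/(-21672) = (2*(-15 - 2*3*1))/(-21672) = (2*(-15 - 6*1))*(-1/21672) = (2*(-15 - 6))*(-1/21672) = (2*(-21))*(-1/21672) = -42*(-1/21672) = 1/516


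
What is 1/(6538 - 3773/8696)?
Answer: 8696/56850675 ≈ 0.00015296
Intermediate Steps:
1/(6538 - 3773/8696) = 1/(56850675/8696) = 8696/56850675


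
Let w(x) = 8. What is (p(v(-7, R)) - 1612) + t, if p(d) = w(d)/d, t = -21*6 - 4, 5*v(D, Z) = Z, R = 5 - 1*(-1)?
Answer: -5206/3 ≈ -1735.3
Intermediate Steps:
R = 6 (R = 5 + 1 = 6)
v(D, Z) = Z/5
t = -130 (t = -126 - 4 = -130)
p(d) = 8/d
(p(v(-7, R)) - 1612) + t = (8/(((1/5)*6)) - 1612) - 130 = (8/(6/5) - 1612) - 130 = (8*(5/6) - 1612) - 130 = (20/3 - 1612) - 130 = -4816/3 - 130 = -5206/3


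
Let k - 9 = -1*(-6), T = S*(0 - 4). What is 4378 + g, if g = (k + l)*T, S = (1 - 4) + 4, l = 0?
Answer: 4318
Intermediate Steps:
S = 1 (S = -3 + 4 = 1)
T = -4 (T = 1*(0 - 4) = 1*(-4) = -4)
k = 15 (k = 9 - 1*(-6) = 9 + 6 = 15)
g = -60 (g = (15 + 0)*(-4) = 15*(-4) = -60)
4378 + g = 4378 - 60 = 4318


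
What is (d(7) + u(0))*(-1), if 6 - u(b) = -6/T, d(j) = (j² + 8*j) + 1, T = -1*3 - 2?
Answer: -554/5 ≈ -110.80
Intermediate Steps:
T = -5 (T = -3 - 2 = -5)
d(j) = 1 + j² + 8*j
u(b) = 24/5 (u(b) = 6 - (-6)/(-5) = 6 - (-6)*(-1)/5 = 6 - 1*6/5 = 6 - 6/5 = 24/5)
(d(7) + u(0))*(-1) = ((1 + 7² + 8*7) + 24/5)*(-1) = ((1 + 49 + 56) + 24/5)*(-1) = (106 + 24/5)*(-1) = (554/5)*(-1) = -554/5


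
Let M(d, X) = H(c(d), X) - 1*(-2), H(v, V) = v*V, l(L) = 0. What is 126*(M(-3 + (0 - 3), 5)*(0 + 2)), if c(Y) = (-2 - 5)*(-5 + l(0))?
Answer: 44604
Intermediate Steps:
c(Y) = 35 (c(Y) = (-2 - 5)*(-5 + 0) = -7*(-5) = 35)
H(v, V) = V*v
M(d, X) = 2 + 35*X (M(d, X) = X*35 - 1*(-2) = 35*X + 2 = 2 + 35*X)
126*(M(-3 + (0 - 3), 5)*(0 + 2)) = 126*((2 + 35*5)*(0 + 2)) = 126*((2 + 175)*2) = 126*(177*2) = 126*354 = 44604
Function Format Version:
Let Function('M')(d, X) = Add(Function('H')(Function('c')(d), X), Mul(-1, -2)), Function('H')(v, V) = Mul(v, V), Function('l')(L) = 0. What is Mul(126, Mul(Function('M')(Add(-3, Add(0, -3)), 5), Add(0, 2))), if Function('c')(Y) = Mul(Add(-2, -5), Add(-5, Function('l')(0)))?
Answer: 44604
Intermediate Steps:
Function('c')(Y) = 35 (Function('c')(Y) = Mul(Add(-2, -5), Add(-5, 0)) = Mul(-7, -5) = 35)
Function('H')(v, V) = Mul(V, v)
Function('M')(d, X) = Add(2, Mul(35, X)) (Function('M')(d, X) = Add(Mul(X, 35), Mul(-1, -2)) = Add(Mul(35, X), 2) = Add(2, Mul(35, X)))
Mul(126, Mul(Function('M')(Add(-3, Add(0, -3)), 5), Add(0, 2))) = Mul(126, Mul(Add(2, Mul(35, 5)), Add(0, 2))) = Mul(126, Mul(Add(2, 175), 2)) = Mul(126, Mul(177, 2)) = Mul(126, 354) = 44604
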